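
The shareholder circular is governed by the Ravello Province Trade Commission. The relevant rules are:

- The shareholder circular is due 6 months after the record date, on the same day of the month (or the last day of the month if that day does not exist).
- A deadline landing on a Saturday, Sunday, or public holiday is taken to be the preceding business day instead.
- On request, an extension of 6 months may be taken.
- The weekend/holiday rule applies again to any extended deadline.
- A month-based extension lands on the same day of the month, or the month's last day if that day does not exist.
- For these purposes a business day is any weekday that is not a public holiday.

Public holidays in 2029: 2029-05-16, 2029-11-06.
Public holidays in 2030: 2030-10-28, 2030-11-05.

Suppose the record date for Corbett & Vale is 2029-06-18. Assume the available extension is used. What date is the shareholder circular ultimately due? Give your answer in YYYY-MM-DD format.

2030-06-18

6 months after 2029-06-18, on the same day of the month, is 2029-12-18.
2029-12-18 is a Tuesday and not a listed holiday, so it stands.
The 6 months extension carries 2029-12-18 to 2030-06-18.
2030-06-18 falls on a Tuesday, which is a business day, so no adjustment is needed.
Deadline: 2030-06-18.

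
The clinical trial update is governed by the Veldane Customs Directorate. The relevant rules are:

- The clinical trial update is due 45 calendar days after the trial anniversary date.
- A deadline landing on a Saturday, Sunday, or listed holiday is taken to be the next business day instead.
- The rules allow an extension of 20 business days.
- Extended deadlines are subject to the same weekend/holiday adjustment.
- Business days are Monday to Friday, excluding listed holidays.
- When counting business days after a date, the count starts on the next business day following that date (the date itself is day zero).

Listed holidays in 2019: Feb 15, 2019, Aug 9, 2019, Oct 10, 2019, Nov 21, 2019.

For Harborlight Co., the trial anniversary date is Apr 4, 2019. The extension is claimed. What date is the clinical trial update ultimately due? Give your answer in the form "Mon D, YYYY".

Jun 17, 2019

From Apr 4, 2019, 45 calendar days later is May 19, 2019.
May 19, 2019 is a Sunday, so it moves to the next business day, May 20, 2019 (Monday).
Counting 20 further business days from May 20, 2019 reaches Jun 17, 2019.
Since Jun 17, 2019 is a Monday and not a holiday, the date is unchanged.
The final due date is Jun 17, 2019.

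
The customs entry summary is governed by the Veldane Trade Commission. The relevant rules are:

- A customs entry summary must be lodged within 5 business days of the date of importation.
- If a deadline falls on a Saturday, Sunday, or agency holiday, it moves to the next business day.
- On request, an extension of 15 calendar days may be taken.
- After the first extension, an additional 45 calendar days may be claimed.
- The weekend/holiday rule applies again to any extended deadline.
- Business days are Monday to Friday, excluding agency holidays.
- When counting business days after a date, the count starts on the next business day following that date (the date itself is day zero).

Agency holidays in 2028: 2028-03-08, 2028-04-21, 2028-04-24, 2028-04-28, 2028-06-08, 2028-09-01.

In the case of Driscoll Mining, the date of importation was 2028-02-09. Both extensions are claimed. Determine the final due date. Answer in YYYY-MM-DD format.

2028-04-17

Counting 5 business days after 2028-02-09 (skipping weekends and listed holidays) reaches 2028-02-16.
2028-02-16 falls on a Wednesday, which is a business day, so no adjustment is needed.
Applying the 15-calendar-day extension: 2028-02-16 + 15 days = 2028-03-02.
2028-03-02 is a Thursday and not a listed holiday, so it stands.
The 45-calendar-day extension moves the deadline from 2028-03-02 to 2028-04-16.
2028-04-16 is a Sunday; the next business day is 2028-04-17 (Monday).
Deadline: 2028-04-17.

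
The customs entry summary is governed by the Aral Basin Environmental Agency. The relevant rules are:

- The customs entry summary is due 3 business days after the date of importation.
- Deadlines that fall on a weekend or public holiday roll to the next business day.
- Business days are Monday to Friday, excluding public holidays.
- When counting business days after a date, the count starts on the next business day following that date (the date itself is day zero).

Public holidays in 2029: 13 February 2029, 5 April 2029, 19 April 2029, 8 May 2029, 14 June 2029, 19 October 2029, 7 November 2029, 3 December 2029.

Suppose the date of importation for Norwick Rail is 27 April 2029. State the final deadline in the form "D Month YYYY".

2 May 2029

Counting 3 business days after 27 April 2029 (skipping weekends and listed holidays) reaches 2 May 2029.
Since 2 May 2029 is a Wednesday and not a holiday, the date is unchanged.
Final deadline: 2 May 2029.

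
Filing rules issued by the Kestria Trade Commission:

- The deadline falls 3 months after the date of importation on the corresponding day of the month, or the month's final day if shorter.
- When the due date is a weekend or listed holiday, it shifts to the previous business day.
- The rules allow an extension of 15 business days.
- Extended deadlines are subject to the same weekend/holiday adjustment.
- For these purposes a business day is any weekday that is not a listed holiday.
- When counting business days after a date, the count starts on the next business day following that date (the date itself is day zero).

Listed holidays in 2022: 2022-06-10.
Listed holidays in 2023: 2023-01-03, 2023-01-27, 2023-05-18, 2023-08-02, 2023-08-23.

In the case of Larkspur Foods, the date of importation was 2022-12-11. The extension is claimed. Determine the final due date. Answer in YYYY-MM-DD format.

3 months from 2022-12-11 is 2023-03-11.
2023-03-11 is a Saturday, so it moves to the preceding business day, 2023-03-10 (Friday).
Counting 15 further business days from 2023-03-10 reaches 2023-03-31.
Since 2023-03-31 is a Friday and not a holiday, the date is unchanged.
The final due date is 2023-03-31.

2023-03-31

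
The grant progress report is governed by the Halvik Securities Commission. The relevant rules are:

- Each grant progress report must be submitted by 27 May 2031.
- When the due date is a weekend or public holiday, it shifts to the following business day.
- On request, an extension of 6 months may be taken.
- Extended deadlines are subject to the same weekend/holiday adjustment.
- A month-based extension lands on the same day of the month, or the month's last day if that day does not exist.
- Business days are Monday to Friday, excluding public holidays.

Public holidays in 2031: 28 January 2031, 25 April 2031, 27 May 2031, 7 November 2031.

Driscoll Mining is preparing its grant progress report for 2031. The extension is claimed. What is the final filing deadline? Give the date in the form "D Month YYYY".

Start from the fixed due date, 27 May 2031.
27 May 2031 falls on a listed holiday. Rolling to the next business day gives 28 May 2031, a Wednesday.
Applying the 6 months extension: 6 months after 28 May 2031 is 28 November 2031.
Since 28 November 2031 is a Friday and not a holiday, the date is unchanged.
So the filing is due 28 November 2031.

28 November 2031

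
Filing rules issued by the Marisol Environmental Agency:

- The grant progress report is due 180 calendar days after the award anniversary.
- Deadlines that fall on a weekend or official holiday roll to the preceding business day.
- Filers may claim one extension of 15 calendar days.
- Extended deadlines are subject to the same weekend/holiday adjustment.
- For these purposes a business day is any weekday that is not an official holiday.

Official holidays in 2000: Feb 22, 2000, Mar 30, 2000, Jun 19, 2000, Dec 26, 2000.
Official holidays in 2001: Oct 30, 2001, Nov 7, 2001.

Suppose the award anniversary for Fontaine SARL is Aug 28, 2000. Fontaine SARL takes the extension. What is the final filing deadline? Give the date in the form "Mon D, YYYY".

Mar 9, 2001

Trigger date Aug 28, 2000 + 180 calendar days = Feb 24, 2001.
Feb 24, 2001 is a Saturday, so it moves to the preceding business day, Feb 23, 2001 (Friday).
With the 15-day extension, Feb 23, 2001 becomes Mar 10, 2001.
Mar 10, 2001 is a Saturday, so it moves to the preceding business day, Mar 9, 2001 (Friday).
So the filing is due Mar 9, 2001.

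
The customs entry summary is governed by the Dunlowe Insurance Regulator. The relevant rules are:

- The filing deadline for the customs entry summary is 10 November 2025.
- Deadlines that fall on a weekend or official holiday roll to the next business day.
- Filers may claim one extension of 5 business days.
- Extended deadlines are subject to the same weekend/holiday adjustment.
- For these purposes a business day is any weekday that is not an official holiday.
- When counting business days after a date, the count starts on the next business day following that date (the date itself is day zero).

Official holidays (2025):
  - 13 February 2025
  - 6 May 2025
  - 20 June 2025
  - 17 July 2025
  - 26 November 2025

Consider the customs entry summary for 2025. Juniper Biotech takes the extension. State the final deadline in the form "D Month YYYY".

The stated deadline is 10 November 2025.
10 November 2025 (Monday) is already a business day.
The 5-business-day extension runs from 10 November 2025 to 17 November 2025.
Since 17 November 2025 is a Monday and not a holiday, the date is unchanged.
The final due date is 17 November 2025.

17 November 2025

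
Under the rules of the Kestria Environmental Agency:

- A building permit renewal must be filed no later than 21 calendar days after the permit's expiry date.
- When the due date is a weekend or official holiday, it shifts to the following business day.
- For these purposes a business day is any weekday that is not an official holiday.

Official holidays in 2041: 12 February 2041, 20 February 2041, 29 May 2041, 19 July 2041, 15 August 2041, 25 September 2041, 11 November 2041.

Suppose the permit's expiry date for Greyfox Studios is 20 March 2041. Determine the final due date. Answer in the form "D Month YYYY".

10 April 2041

Trigger date 20 March 2041 + 21 calendar days = 10 April 2041.
Since 10 April 2041 is a Wednesday and not a holiday, the date is unchanged.
Final deadline: 10 April 2041.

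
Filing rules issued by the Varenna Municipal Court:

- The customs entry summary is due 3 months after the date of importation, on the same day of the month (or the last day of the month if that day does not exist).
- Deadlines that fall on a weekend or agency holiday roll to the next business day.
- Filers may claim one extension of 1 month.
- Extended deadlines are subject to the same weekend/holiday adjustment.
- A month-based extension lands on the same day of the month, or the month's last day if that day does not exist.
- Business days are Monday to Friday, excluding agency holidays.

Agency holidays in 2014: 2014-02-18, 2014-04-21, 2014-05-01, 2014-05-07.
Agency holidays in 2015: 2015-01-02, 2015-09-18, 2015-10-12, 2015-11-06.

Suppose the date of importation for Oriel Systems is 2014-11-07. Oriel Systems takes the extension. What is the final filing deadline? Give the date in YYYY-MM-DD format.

3 months from 2014-11-07 is 2015-02-07.
2015-02-07 is a Saturday, so it moves to the next business day, 2015-02-09 (Monday).
Applying the 1 month extension: 1 month after 2015-02-09 is 2015-03-09.
Since 2015-03-09 is a Monday and not a holiday, the date is unchanged.
Final deadline: 2015-03-09.

2015-03-09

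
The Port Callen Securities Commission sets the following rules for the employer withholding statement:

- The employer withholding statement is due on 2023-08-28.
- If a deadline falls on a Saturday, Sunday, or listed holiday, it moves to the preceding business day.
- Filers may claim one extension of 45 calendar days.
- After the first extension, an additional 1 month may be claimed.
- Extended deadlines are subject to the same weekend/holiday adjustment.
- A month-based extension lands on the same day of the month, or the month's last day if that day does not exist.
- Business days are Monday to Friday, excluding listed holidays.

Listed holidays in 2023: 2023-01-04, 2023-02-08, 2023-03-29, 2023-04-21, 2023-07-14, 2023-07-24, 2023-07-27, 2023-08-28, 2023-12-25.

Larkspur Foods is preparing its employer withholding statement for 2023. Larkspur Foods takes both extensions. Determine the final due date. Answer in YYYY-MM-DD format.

2023-11-09

Start from the fixed due date, 2023-08-28.
2023-08-28 is a listed holiday, so it moves to the preceding business day, 2023-08-25 (Friday).
With the 45-day extension, 2023-08-25 becomes 2023-10-09.
2023-10-09 (Monday) is already a business day.
Add 1 month to 2023-10-09: 2023-11-09.
2023-11-09 is a Thursday and not a listed holiday, so it stands.
So the filing is due 2023-11-09.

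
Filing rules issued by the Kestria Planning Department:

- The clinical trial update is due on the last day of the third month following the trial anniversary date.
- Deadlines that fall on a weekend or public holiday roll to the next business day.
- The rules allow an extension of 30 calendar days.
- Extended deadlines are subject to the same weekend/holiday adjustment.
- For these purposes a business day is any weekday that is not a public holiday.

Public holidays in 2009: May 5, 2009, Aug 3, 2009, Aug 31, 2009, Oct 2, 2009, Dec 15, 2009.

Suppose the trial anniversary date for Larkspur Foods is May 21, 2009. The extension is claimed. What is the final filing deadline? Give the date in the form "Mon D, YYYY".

Oct 1, 2009

The third month after May 21, 2009 is August 2009, whose last day is Aug 31, 2009.
Aug 31, 2009 is a listed holiday, so it moves to the next business day, Sep 1, 2009 (Tuesday).
Add the 30 calendar-day extension to Sep 1, 2009: Oct 1, 2009.
Oct 1, 2009 falls on a Thursday, which is a business day, so no adjustment is needed.
The final due date is Oct 1, 2009.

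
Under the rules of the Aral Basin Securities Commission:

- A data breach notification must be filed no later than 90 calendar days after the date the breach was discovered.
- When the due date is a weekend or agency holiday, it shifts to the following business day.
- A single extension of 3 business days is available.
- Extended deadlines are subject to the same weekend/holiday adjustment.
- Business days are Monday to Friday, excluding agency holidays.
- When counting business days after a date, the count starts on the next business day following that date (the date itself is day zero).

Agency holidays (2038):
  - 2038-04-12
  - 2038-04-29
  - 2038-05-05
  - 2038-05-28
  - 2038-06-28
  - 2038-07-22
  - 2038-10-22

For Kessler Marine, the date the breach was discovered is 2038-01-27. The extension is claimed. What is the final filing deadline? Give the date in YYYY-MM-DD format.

2038-05-03

90 calendar days after 2038-01-27 is 2038-04-27.
Since 2038-04-27 is a Tuesday and not a holiday, the date is unchanged.
Applying the 3-business-day extension: 3 business days after 2038-04-27 is 2038-05-03.
Since 2038-05-03 is a Monday and not a holiday, the date is unchanged.
Deadline: 2038-05-03.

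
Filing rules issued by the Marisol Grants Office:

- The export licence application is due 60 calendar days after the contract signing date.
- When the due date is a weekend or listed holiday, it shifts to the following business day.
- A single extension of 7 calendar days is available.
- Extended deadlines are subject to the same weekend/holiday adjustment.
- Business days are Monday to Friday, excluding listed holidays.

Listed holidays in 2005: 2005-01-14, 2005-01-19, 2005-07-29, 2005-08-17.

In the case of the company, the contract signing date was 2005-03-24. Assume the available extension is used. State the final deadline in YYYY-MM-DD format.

2005-05-30

Adding 60 calendar days to 2005-03-24 gives 2005-05-23.
2005-05-23 falls on a Monday, which is a business day, so no adjustment is needed.
With the 7-day extension, 2005-05-23 becomes 2005-05-30.
2005-05-30 falls on a Monday, which is a business day, so no adjustment is needed.
Deadline: 2005-05-30.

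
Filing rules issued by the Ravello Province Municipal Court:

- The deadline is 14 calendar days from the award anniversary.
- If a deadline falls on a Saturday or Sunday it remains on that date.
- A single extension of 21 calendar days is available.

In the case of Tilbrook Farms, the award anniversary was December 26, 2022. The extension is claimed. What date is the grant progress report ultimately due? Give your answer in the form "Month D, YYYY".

14 calendar days after December 26, 2022 is January 9, 2023.
January 9, 2023 falls on a Monday. The rules make no weekend/holiday allowance, so it remains January 9, 2023.
With the 21-day extension, January 9, 2023 becomes January 30, 2023.
January 30, 2023 is a Monday; no weekend or holiday adjustment applies.
So the filing is due January 30, 2023.

January 30, 2023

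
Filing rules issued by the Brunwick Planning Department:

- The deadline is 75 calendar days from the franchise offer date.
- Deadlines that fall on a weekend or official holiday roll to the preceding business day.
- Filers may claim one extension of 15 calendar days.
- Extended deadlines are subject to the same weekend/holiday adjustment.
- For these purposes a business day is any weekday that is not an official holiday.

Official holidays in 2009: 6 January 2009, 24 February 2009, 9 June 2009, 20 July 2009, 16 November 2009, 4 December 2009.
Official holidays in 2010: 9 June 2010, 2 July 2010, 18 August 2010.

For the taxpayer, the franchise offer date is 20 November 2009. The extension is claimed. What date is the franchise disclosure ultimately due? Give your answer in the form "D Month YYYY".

18 February 2010

From 20 November 2009, 75 calendar days later is 3 February 2010.
3 February 2010 is a Wednesday and not a listed holiday, so it stands.
Applying the 15-calendar-day extension: 3 February 2010 + 15 days = 18 February 2010.
Since 18 February 2010 is a Thursday and not a holiday, the date is unchanged.
Final deadline: 18 February 2010.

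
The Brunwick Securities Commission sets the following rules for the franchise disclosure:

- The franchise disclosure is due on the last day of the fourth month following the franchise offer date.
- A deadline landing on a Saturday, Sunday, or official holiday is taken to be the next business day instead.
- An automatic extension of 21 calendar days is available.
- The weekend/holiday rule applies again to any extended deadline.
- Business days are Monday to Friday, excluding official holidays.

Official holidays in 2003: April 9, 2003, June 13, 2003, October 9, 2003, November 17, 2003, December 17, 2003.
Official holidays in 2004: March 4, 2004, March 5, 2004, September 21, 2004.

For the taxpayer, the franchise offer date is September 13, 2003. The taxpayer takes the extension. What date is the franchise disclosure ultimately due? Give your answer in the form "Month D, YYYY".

February 23, 2004

The fourth month after September 13, 2003 is January 2004, whose last day is January 31, 2004.
January 31, 2004 is a Saturday, so it moves to the next business day, February 2, 2004 (Monday).
Add the 21 calendar-day extension to February 2, 2004: February 23, 2004.
February 23, 2004 is a Monday and not a listed holiday, so it stands.
The final due date is February 23, 2004.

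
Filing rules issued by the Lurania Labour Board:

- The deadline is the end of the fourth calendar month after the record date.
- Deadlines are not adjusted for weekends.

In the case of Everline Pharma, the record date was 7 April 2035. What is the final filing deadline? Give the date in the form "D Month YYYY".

4 months after 7 April 2035 is August 2035; that month ends on 31 August 2035.
31 August 2035 is a Friday; no weekend or holiday adjustment applies.
Final deadline: 31 August 2035.

31 August 2035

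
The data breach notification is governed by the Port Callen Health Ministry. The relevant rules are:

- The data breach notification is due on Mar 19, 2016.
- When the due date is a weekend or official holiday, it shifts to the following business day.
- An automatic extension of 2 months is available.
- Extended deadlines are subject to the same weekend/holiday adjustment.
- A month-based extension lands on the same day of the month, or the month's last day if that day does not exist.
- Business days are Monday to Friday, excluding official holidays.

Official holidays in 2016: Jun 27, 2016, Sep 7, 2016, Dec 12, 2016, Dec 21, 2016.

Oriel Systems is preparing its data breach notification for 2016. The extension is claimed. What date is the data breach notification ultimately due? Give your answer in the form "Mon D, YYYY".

May 23, 2016

The statutory due date is Mar 19, 2016.
Mar 19, 2016 is a Saturday; the next business day is Mar 21, 2016 (Monday).
The 2 months extension carries Mar 21, 2016 to May 21, 2016.
Because May 21, 2016 is a Saturday, the deadline becomes May 23, 2016 (Monday).
So the filing is due May 23, 2016.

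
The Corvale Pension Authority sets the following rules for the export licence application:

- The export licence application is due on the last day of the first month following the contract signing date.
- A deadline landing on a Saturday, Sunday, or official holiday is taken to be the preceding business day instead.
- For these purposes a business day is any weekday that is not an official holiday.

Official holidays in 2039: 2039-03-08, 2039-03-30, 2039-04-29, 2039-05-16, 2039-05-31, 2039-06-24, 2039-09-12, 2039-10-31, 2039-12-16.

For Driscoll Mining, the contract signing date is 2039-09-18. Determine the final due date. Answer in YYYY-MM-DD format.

1 month after 2039-09-18 is October 2039; that month ends on 2039-10-31.
2039-10-31 falls on a listed holiday. Rolling to the preceding business day gives 2039-10-28, a Friday.
Final deadline: 2039-10-28.

2039-10-28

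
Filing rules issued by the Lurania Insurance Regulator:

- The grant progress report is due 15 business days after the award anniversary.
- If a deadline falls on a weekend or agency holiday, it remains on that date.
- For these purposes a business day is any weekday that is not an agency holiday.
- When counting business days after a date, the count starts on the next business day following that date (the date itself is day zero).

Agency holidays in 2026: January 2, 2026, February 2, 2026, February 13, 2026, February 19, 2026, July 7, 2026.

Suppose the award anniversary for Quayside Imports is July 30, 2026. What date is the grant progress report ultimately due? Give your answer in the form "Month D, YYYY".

Counting 15 business days after July 30, 2026 (skipping weekends and listed holidays) reaches August 20, 2026.
August 20, 2026 falls on a Thursday. The rules make no weekend/holiday allowance, so it remains August 20, 2026.
Final deadline: August 20, 2026.

August 20, 2026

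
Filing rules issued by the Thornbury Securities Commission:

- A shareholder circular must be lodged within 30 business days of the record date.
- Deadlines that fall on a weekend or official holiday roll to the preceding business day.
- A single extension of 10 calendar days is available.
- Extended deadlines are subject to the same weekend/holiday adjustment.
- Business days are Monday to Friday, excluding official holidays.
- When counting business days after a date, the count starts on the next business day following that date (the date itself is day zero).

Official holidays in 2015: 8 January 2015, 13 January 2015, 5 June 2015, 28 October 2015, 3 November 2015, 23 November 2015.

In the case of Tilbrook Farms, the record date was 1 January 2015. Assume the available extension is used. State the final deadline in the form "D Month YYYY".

Starting the day after 1 January 2015 and counting 30 business days lands on 16 February 2015.
16 February 2015 (Monday) is already a business day.
The 10-calendar-day extension moves the deadline from 16 February 2015 to 26 February 2015.
26 February 2015 falls on a Thursday, which is a business day, so no adjustment is needed.
Final deadline: 26 February 2015.

26 February 2015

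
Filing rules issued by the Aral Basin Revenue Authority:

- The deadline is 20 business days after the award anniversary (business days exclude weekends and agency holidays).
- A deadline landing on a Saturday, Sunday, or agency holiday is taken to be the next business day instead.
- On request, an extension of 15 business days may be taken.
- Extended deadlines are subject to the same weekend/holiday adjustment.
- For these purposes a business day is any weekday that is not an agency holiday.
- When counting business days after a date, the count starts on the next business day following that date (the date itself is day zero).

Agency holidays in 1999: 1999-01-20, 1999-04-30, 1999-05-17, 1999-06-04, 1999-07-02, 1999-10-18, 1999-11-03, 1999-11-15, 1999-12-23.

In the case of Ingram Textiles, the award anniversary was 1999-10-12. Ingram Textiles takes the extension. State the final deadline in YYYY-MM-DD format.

Starting the day after 1999-10-12 and counting 20 business days lands on 1999-11-11.
1999-11-11 is a Thursday and not a listed holiday, so it stands.
Applying the 15-business-day extension: 15 business days after 1999-11-11 is 1999-12-03.
1999-12-03 (Friday) is already a business day.
So the filing is due 1999-12-03.

1999-12-03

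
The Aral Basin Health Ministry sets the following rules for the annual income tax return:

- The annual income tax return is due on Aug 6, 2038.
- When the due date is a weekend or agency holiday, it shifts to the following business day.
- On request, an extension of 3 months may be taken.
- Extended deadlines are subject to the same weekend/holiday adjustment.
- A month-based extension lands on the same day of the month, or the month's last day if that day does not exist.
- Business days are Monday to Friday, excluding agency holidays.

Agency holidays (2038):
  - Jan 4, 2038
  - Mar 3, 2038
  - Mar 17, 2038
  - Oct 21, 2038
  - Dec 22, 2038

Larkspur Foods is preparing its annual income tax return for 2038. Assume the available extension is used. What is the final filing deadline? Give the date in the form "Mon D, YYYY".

Nov 8, 2038

The stated deadline is Aug 6, 2038.
Aug 6, 2038 is a Friday and not a listed holiday, so it stands.
Applying the 3 months extension: 3 months after Aug 6, 2038 is Nov 6, 2038.
Nov 6, 2038 is a Saturday; the next business day is Nov 8, 2038 (Monday).
So the filing is due Nov 8, 2038.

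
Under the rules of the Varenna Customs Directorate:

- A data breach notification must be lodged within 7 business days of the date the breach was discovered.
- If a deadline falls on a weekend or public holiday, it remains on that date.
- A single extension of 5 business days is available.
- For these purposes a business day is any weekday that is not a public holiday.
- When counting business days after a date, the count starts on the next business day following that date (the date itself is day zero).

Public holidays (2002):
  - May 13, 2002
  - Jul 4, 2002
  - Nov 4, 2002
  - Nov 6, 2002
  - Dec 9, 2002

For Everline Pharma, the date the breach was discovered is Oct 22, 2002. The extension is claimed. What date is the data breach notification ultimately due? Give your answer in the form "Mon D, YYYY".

Nov 11, 2002

Starting the day after Oct 22, 2002 and counting 7 business days lands on Oct 31, 2002.
Oct 31, 2002 falls on a Thursday. The rules make no weekend/holiday allowance, so it remains Oct 31, 2002.
Counting 5 further business days from Oct 31, 2002 reaches Nov 11, 2002.
Nov 11, 2002 falls on a Monday. The rules make no weekend/holiday allowance, so it remains Nov 11, 2002.
Deadline: Nov 11, 2002.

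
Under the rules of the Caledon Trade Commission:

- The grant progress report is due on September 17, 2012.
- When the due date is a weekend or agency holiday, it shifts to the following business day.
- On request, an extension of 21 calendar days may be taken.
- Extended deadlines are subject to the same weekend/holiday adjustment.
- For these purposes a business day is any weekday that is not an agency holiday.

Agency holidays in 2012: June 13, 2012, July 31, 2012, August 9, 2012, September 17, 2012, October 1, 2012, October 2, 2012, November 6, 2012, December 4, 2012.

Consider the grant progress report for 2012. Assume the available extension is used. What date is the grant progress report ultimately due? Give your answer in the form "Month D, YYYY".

The stated deadline is September 17, 2012.
September 17, 2012 is a listed holiday; the next business day is September 18, 2012 (Tuesday).
With the 21-day extension, September 18, 2012 becomes October 9, 2012.
Since October 9, 2012 is a Tuesday and not a holiday, the date is unchanged.
Deadline: October 9, 2012.

October 9, 2012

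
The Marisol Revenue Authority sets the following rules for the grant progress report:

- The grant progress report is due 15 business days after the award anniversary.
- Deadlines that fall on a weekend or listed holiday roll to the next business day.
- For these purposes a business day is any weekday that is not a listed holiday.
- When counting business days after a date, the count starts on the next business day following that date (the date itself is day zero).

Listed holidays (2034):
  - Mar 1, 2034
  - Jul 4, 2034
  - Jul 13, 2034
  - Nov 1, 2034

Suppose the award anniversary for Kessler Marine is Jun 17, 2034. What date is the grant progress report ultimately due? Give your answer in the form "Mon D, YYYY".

Jul 10, 2034

15 business days after Jun 17, 2034, excluding weekends and holidays, is Jul 10, 2034.
Jul 10, 2034 (Monday) is already a business day.
Final deadline: Jul 10, 2034.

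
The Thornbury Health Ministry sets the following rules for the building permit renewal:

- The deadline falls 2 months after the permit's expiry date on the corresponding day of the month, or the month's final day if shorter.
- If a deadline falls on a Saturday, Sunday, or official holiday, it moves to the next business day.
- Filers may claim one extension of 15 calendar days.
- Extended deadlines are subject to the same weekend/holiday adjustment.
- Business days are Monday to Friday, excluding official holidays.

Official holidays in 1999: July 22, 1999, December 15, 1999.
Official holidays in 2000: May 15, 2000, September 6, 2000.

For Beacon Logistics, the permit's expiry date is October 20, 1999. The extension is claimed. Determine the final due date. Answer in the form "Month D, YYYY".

January 4, 2000

2 months from October 20, 1999 is December 20, 1999.
Since December 20, 1999 is a Monday and not a holiday, the date is unchanged.
The 15-calendar-day extension moves the deadline from December 20, 1999 to January 4, 2000.
Since January 4, 2000 is a Tuesday and not a holiday, the date is unchanged.
So the filing is due January 4, 2000.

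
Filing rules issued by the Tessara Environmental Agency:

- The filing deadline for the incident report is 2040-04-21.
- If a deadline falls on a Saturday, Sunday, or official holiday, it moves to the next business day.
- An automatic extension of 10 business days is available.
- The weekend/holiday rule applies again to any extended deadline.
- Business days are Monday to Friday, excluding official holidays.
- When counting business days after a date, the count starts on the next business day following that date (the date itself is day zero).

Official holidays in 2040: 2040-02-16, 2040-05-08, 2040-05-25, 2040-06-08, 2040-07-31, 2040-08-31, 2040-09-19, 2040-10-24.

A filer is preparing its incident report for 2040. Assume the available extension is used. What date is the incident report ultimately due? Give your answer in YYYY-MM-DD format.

The statutory due date is 2040-04-21.
2040-04-21 falls on a Saturday. Rolling to the next business day gives 2040-04-23, a Monday.
Counting 10 further business days from 2040-04-23 reaches 2040-05-07.
Since 2040-05-07 is a Monday and not a holiday, the date is unchanged.
The final due date is 2040-05-07.

2040-05-07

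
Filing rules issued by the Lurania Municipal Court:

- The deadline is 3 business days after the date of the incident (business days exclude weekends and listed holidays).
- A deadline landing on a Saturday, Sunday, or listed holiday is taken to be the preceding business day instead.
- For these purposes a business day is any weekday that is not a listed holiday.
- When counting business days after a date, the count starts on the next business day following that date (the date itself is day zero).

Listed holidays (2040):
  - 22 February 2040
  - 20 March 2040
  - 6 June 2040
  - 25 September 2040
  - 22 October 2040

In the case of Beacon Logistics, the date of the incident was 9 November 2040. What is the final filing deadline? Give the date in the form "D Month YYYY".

3 business days after 9 November 2040, excluding weekends and holidays, is 14 November 2040.
14 November 2040 falls on a Wednesday, which is a business day, so no adjustment is needed.
Deadline: 14 November 2040.

14 November 2040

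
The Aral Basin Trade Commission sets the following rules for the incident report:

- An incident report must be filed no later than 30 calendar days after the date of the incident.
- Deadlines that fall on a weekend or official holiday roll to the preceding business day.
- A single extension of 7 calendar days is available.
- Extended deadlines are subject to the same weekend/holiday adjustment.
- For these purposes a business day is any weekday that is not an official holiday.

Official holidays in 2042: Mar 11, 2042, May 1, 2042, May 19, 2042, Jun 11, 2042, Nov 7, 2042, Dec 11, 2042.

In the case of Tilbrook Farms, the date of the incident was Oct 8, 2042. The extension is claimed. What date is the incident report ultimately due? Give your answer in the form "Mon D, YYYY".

Nov 13, 2042

Trigger date Oct 8, 2042 + 30 calendar days = Nov 7, 2042.
Nov 7, 2042 is a listed holiday, so it moves to the preceding business day, Nov 6, 2042 (Thursday).
Applying the 7-calendar-day extension: Nov 6, 2042 + 7 days = Nov 13, 2042.
Nov 13, 2042 (Thursday) is already a business day.
Final deadline: Nov 13, 2042.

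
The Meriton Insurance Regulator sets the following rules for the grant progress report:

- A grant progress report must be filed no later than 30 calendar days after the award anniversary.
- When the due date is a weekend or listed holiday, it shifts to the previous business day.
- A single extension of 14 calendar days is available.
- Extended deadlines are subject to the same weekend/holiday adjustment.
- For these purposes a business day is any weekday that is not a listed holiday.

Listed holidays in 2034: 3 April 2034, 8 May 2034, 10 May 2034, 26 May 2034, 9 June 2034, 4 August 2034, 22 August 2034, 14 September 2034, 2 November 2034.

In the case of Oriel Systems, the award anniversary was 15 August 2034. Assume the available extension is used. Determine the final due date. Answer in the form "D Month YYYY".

Trigger date 15 August 2034 + 30 calendar days = 14 September 2034.
14 September 2034 is a listed holiday, so it moves to the preceding business day, 13 September 2034 (Wednesday).
With the 14-day extension, 13 September 2034 becomes 27 September 2034.
27 September 2034 (Wednesday) is already a business day.
Final deadline: 27 September 2034.

27 September 2034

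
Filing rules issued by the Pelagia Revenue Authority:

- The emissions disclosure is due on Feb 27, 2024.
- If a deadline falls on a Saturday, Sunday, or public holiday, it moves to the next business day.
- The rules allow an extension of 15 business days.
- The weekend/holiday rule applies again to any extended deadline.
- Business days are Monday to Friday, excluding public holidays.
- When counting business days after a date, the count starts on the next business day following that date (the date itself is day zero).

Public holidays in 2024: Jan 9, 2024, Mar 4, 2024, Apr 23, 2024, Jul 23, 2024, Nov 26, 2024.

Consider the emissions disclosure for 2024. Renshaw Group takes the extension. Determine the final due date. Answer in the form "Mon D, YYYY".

Mar 20, 2024

Start from the fixed due date, Feb 27, 2024.
Feb 27, 2024 (Tuesday) is already a business day.
Counting 15 further business days from Feb 27, 2024 reaches Mar 20, 2024.
Mar 20, 2024 falls on a Wednesday, which is a business day, so no adjustment is needed.
Deadline: Mar 20, 2024.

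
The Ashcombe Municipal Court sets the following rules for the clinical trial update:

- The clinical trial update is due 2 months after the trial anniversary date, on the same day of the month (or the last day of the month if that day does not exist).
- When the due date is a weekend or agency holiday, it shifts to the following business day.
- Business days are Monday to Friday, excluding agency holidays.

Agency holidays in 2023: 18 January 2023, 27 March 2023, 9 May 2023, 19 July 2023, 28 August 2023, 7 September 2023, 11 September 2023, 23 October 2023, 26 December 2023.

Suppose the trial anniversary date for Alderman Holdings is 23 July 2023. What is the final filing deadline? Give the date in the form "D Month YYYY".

Moving 2 months forward from 23 July 2023 on the corresponding day gives 23 September 2023.
23 September 2023 is a Saturday, so it moves to the next business day, 25 September 2023 (Monday).
Final deadline: 25 September 2023.

25 September 2023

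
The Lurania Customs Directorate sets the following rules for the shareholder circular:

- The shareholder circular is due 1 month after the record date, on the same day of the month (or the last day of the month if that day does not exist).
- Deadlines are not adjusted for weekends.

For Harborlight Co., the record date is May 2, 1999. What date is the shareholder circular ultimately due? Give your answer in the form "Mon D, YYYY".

1 month from May 2, 1999 is Jun 2, 1999.
No adjustment is made for weekends or holidays, so Jun 2, 1999 stands.
The final due date is Jun 2, 1999.

Jun 2, 1999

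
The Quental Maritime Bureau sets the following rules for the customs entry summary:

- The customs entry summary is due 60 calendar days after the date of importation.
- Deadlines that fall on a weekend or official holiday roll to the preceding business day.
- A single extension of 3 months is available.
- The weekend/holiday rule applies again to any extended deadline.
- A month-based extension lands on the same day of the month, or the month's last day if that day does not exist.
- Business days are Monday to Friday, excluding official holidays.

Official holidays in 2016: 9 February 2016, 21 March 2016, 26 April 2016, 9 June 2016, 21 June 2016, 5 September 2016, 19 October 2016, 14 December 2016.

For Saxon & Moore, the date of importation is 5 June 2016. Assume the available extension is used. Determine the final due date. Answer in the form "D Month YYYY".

Trigger date 5 June 2016 + 60 calendar days = 4 August 2016.
4 August 2016 is a Thursday and not a listed holiday, so it stands.
Applying the 3 months extension: 3 months after 4 August 2016 is 4 November 2016.
4 November 2016 (Friday) is already a business day.
Deadline: 4 November 2016.

4 November 2016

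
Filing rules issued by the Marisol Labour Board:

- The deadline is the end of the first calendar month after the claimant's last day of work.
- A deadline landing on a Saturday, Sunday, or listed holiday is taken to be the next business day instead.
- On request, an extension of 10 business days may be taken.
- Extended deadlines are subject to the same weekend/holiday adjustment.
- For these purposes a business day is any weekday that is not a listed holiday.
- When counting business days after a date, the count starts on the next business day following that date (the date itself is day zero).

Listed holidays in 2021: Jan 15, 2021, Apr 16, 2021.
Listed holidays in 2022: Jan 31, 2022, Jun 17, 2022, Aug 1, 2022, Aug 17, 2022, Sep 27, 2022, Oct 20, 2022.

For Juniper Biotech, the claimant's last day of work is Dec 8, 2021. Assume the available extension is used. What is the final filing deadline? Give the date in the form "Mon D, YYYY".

The first month after Dec 8, 2021 is January 2022, whose last day is Jan 31, 2022.
Because Jan 31, 2022 is a listed holiday, the deadline becomes Feb 1, 2022 (Tuesday).
The 10-business-day extension runs from Feb 1, 2022 to Feb 15, 2022.
Since Feb 15, 2022 is a Tuesday and not a holiday, the date is unchanged.
So the filing is due Feb 15, 2022.

Feb 15, 2022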